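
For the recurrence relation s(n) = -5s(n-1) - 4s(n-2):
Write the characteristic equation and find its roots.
Substitute s(n) = rⁿ and divide through by rⁿ⁻²: r² + 5r + 4 = 0
Factor: (r + 1)(r + 4) = 0, so r = -1, -4.
General solution: s(n) = A·(-1)ⁿ + B·(-4)ⁿ

Characteristic: r² + 5r + 4 = 0, Roots: r = -1, -4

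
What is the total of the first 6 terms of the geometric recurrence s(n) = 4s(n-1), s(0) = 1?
Computing the sequence terms: 1, 4, 16, 64, 256, 1024
Adding these values together:

1365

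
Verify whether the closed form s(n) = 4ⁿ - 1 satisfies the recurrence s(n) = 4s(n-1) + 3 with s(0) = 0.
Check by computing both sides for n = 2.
From the recurrence with s(0) = 0:
  s(0) = 0, s(1) = 3, s(2) = 15
  so the recurrence gives s(2) = 15.
From the proposed closed form s(n) = 4ⁿ - 1:
  s(2) = 15.
Both sides give 15 at n = 2, and the initial condition(s) match, so the closed form is consistent.

Yes, the closed form is correct.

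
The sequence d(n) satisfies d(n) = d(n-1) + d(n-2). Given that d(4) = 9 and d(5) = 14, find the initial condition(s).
Work backwards using d(k) = d(k+2) - d(k+1):
d(3) = d(5) - d(4) = 14 - 9 = 5
d(2) = d(4) - d(3) = 9 - 5 = 4
d(1) = d(3) - d(2) = 5 - 4 = 1
d(0) = d(2) - d(1) = 4 - 1 = 3

d(0) = 3, d(1) = 1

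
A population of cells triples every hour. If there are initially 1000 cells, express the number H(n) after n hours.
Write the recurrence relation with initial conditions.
Each hour multiplies the count by 3, so the count after n hours depends only on the count after n-1 hours: H(n) = 3 × H(n-1). The starting count gives H(0) = 1000.
Unrolling n times gives the closed form H(n) = 1000 × 3ⁿ.

H(n) = 3 × H(n-1), H(0) = 1000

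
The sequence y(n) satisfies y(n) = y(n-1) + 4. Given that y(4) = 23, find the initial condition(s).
y(4) = y(0) + 4·4, so y(0) = 23 - 16 = 7.

y(0) = 7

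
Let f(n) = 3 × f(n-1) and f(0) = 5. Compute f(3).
Computing step by step:
f(0) = 5
f(1) = 3 × 5 = 15
f(2) = 3 × 15 = 45
f(3) = 3 × 45 = 135

135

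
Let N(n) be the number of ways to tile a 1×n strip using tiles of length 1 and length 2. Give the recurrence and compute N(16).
Condition on the last tile: it has length 1 (leaving a 1×(n-1) strip) or length 2 (leaving a 1×(n-2) strip), so N(n) = N(n-1) + N(n-2) (order-2 linear recurrence).
For 0 ≤ i < 2 only unit tiles fit, so N(i) = 1.
Iterating the recurrence: N(2) = 2, N(3) = 3, N(4) = 5, N(5) = 8, N(6) = 13, N(7) = 21, N(8) = 34, N(9) = 55, N(10) = 89, N(11) = 144, N(12) = 233, N(13) = 377, N(14) = 610, N(15) = 987, N(16) = 1597.

N(n) = N(n-1) + N(n-2), with N(i) = 1 for 0 ≤ i < 2; N(16) = 1597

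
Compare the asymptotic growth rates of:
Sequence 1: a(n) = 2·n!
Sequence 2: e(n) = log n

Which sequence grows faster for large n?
Comparing growth rates:
Growth-rate hierarchy: log n ≺ any polynomial ≺ any exponential cⁿ (c>1) ≺ n! ≺ nⁿ.
factorial dominates logarithmic asymptotically.

a(n) grows faster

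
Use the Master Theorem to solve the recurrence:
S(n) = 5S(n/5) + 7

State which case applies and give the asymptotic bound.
Master Theorem template: S(n) = a·S(n/b) + f(n).
Here: a=5, b=5, f(n)=7
Compute log_b(a) = log_5(5) = 1.
f(n) = 7 = O(n^(1-ε)) with ε = 1. Case 1: S(n) = Θ(n^log_b(a)) = Θ(n).

Case 1: S(n) = Θ(n)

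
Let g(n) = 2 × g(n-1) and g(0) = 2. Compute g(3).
Computing step by step:
g(0) = 2
g(1) = 2 × 2 = 4
g(2) = 2 × 4 = 8
g(3) = 2 × 8 = 16

16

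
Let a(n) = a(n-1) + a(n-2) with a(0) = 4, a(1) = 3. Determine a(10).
Computing the sequence terms:
4, 3, 7, 10, 17, 27, 44, 71, 115, 186, 301

301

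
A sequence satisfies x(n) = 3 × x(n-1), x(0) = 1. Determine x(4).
Computing step by step:
x(0) = 1
x(1) = 3 × 1 = 3
x(2) = 3 × 3 = 9
x(3) = 3 × 9 = 27
x(4) = 3 × 27 = 81

81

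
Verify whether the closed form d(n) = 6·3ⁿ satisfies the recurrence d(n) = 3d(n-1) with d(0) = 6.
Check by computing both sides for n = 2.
From the recurrence with d(0) = 6:
  d(0) = 6, d(1) = 18, d(2) = 54
  so the recurrence gives d(2) = 54.
From the proposed closed form d(n) = 6·3ⁿ:
  d(2) = 54.
Both sides give 54 at n = 2, and the initial condition(s) match, so the closed form is consistent.

Yes, the closed form is correct.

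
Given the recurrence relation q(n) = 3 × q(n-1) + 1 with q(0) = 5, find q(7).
Computing step by step:
q(0) = 5
q(1) = 3 × 5 + 1 = 16
q(2) = 3 × 16 + 1 = 49
q(3) = 3 × 49 + 1 = 148
q(4) = 3 × 148 + 1 = 445
q(5) = 3 × 445 + 1 = 1336
q(6) = 3 × 1336 + 1 = 4009
q(7) = 3 × 4009 + 1 = 12028

12028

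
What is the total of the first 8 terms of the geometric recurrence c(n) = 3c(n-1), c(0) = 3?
Computing the sequence terms: 3, 9, 27, 81, 243, 729, 2187, 6561
Adding these values together:

9840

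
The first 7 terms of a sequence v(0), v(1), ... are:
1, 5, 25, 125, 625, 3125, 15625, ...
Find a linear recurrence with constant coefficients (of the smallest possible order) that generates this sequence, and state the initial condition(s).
Look for the lowest-order linear relation among consecutive terms.
Observation: each term is 5× the previous.
Check at n=2: 5·5 = 25. ✓

v(n) = 5 × v(n-1), v(0) = 1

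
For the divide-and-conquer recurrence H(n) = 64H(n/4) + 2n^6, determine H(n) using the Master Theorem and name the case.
Master Theorem template: H(n) = a·H(n/b) + f(n).
Here: a=64, b=4, f(n)=2n^6
Compute log_b(a) = log_4(64) = 3.
f(n) = 2n^6 = Ω(n^(3+ε)) with ε = 3, and the regularity condition holds (a·f(n/b) = (a/b^6)·f(n) with a/b^6 = 4^-3 < 1). Case 3: H(n) = Θ(f(n)) = Θ(n^6).

Case 3: H(n) = Θ(n^6)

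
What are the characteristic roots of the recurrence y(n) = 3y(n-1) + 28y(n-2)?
Substitute y(n) = rⁿ and divide through by rⁿ⁻²: r² - 3r - 28 = 0
Factor: (r - 7)(r + 4) = 0, so r = 7, -4.
General solution: y(n) = A·7ⁿ + B·(-4)ⁿ

Characteristic: r² - 3r - 28 = 0, Roots: r = 7, -4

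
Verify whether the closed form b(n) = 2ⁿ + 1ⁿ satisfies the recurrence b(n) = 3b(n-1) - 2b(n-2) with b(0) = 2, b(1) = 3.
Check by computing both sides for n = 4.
From the recurrence with b(0) = 2, b(1) = 3:
  b(0) = 2, b(1) = 3, b(2) = 5, b(3) = 9, b(4) = 17
  so the recurrence gives b(4) = 17.
From the proposed closed form b(n) = 2ⁿ + 1ⁿ:
  b(4) = 17.
Both sides give 17 at n = 4, and the initial condition(s) match, so the closed form is consistent.

Yes, the closed form is correct.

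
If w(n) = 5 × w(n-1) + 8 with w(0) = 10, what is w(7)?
Computing step by step:
w(0) = 10
w(1) = 5 × 10 + 8 = 58
w(2) = 5 × 58 + 8 = 298
w(3) = 5 × 298 + 8 = 1498
w(4) = 5 × 1498 + 8 = 7498
w(5) = 5 × 7498 + 8 = 37498
w(6) = 5 × 37498 + 8 = 187498
w(7) = 5 × 187498 + 8 = 937498

937498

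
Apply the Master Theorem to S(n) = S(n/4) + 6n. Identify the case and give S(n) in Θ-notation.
Master Theorem template: S(n) = a·S(n/b) + f(n).
Here: a=1, b=4, f(n)=6n
Compute log_b(a) = log_4(1) = 0.
f(n) = 6n = Ω(n^(0+ε)) with ε = 1, and the regularity condition holds (a·f(n/b) = (a/b^1)·f(n) with a/b^1 = 4^-1 < 1). Case 3: S(n) = Θ(f(n)) = Θ(n).

Case 3: S(n) = Θ(n)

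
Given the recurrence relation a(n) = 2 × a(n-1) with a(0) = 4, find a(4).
Computing step by step:
a(0) = 4
a(1) = 2 × 4 = 8
a(2) = 2 × 8 = 16
a(3) = 2 × 16 = 32
a(4) = 2 × 32 = 64

64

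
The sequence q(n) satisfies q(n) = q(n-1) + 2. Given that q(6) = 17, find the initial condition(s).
q(6) = q(0) + 6·2, so q(0) = 17 - 12 = 5.

q(0) = 5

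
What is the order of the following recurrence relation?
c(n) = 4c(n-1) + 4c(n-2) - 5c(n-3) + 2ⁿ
The order is the largest lag k for which c(n-k) appears. Here the deepest term is c(n-3) (the 2ⁿ term is non-homogeneous and does not affect the order), so the order is 3.

Order 3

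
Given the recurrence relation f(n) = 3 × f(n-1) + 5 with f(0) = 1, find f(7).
Computing step by step:
f(0) = 1
f(1) = 3 × 1 + 5 = 8
f(2) = 3 × 8 + 5 = 29
f(3) = 3 × 29 + 5 = 92
f(4) = 3 × 92 + 5 = 281
f(5) = 3 × 281 + 5 = 848
f(6) = 3 × 848 + 5 = 2549
f(7) = 3 × 2549 + 5 = 7652

7652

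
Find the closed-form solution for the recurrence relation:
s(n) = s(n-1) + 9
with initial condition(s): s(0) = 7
Recurrence: s(n) = s(n-1) + 9, initial: s(0) = 7.
Each step adds 9, so s(n) = s(0) + 9n = 9n + 7.

s(n) = 9n + 7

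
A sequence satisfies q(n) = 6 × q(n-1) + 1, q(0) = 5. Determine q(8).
Computing step by step:
q(0) = 5
q(1) = 6 × 5 + 1 = 31
q(2) = 6 × 31 + 1 = 187
q(3) = 6 × 187 + 1 = 1123
q(4) = 6 × 1123 + 1 = 6739
q(5) = 6 × 6739 + 1 = 40435
q(6) = 6 × 40435 + 1 = 242611
q(7) = 6 × 242611 + 1 = 1455667
q(8) = 6 × 1455667 + 1 = 8734003

8734003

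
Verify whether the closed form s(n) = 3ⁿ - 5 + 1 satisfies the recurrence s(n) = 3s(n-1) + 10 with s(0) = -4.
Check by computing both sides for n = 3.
From the recurrence with s(0) = -4:
  s(0) = -4, s(1) = -2, s(2) = 4, s(3) = 22
  so the recurrence gives s(3) = 22.
From the proposed closed form s(n) = 3ⁿ - 5 + 1:
  s(3) = 23.
The recurrence gives 22 but the closed form gives 23, so the closed form does not satisfy the recurrence.

No, the closed form is incorrect.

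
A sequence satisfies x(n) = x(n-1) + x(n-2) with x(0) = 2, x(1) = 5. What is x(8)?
Computing the sequence terms:
2, 5, 7, 12, 19, 31, 50, 81, 131

131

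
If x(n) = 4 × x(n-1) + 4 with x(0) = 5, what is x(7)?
Computing step by step:
x(0) = 5
x(1) = 4 × 5 + 4 = 24
x(2) = 4 × 24 + 4 = 100
x(3) = 4 × 100 + 4 = 404
x(4) = 4 × 404 + 4 = 1620
x(5) = 4 × 1620 + 4 = 6484
x(6) = 4 × 6484 + 4 = 25940
x(7) = 4 × 25940 + 4 = 103764

103764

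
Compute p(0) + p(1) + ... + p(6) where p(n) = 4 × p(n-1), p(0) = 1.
Computing the sequence terms: 1, 4, 16, 64, 256, 1024, 4096
Adding these values together:

5461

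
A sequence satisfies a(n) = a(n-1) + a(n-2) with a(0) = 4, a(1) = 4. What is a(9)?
Computing the sequence terms:
4, 4, 8, 12, 20, 32, 52, 84, 136, 220

220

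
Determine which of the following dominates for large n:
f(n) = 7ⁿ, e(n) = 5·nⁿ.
Comparing growth rates:
Growth-rate hierarchy: log n ≺ any polynomial ≺ any exponential cⁿ (c>1) ≺ n! ≺ nⁿ.
super-exponential nⁿ dominates exponential base 7 asymptotically.

e(n) grows faster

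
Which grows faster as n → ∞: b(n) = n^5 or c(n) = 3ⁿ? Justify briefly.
Comparing growth rates:
Growth-rate hierarchy: log n ≺ any polynomial ≺ any exponential cⁿ (c>1) ≺ n! ≺ nⁿ.
exponential base 3 dominates polynomial degree 5 asymptotically.

c(n) grows faster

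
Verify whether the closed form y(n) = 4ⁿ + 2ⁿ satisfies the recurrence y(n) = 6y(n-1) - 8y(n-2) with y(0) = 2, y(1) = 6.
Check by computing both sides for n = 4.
From the recurrence with y(0) = 2, y(1) = 6:
  y(0) = 2, y(1) = 6, y(2) = 20, y(3) = 72, y(4) = 272
  so the recurrence gives y(4) = 272.
From the proposed closed form y(n) = 4ⁿ + 2ⁿ:
  y(4) = 272.
Both sides give 272 at n = 4, and the initial condition(s) match, so the closed form is consistent.

Yes, the closed form is correct.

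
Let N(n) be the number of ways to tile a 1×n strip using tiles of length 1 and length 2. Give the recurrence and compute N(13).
Condition on the last tile: it has length 1 (leaving a 1×(n-1) strip) or length 2 (leaving a 1×(n-2) strip), so N(n) = N(n-1) + N(n-2) (order-2 linear recurrence).
For 0 ≤ i < 2 only unit tiles fit, so N(i) = 1.
Iterating the recurrence: N(2) = 2, N(3) = 3, N(4) = 5, N(5) = 8, N(6) = 13, N(7) = 21, N(8) = 34, N(9) = 55, N(10) = 89, N(11) = 144, N(12) = 233, N(13) = 377.

N(n) = N(n-1) + N(n-2), with N(i) = 1 for 0 ≤ i < 2; N(13) = 377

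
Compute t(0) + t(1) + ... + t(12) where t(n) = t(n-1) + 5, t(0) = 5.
Computing the sequence terms: 5, 10, 15, 20, 25, 30, 35, 40, 45, 50, 55, 60, 65
Adding these values together:

455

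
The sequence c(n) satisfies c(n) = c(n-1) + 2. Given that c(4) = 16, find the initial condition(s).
c(4) = c(0) + 4·2, so c(0) = 16 - 8 = 8.

c(0) = 8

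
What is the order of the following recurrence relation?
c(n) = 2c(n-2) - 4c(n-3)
The order is the largest lag k for which c(n-k) appears. Here the deepest term is c(n-3), so the order is 3.

Order 3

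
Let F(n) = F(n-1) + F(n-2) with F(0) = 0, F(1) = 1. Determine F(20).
Computing the sequence terms:
0, 1, 1, 2, 3, 5, 8, 13, 21, 34, 55, 89, 144, 233, 377, 610, 987, 1597, 2584, 4181, 6765

6765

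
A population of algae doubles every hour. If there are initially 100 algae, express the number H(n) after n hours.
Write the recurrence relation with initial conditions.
Each hour multiplies the count by 2, so the count after n hours depends only on the count after n-1 hours: H(n) = 2 × H(n-1). The starting count gives H(0) = 100.
Unrolling n times gives the closed form H(n) = 100 × 2ⁿ.

H(n) = 2 × H(n-1), H(0) = 100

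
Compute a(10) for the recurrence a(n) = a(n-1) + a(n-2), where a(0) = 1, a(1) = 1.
Computing the sequence terms:
1, 1, 2, 3, 5, 8, 13, 21, 34, 55, 89

89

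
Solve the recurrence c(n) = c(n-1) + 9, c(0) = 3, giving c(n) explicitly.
Recurrence: c(n) = c(n-1) + 9, initial: c(0) = 3.
Each step adds 9, so c(n) = c(0) + 9n = 9n + 3.

c(n) = 9n + 3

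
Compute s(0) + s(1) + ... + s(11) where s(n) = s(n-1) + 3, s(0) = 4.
Computing the sequence terms: 4, 7, 10, 13, 16, 19, 22, 25, 28, 31, 34, 37
Adding these values together:

246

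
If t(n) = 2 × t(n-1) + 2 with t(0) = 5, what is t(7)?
Computing step by step:
t(0) = 5
t(1) = 2 × 5 + 2 = 12
t(2) = 2 × 12 + 2 = 26
t(3) = 2 × 26 + 2 = 54
t(4) = 2 × 54 + 2 = 110
t(5) = 2 × 110 + 2 = 222
t(6) = 2 × 222 + 2 = 446
t(7) = 2 × 446 + 2 = 894

894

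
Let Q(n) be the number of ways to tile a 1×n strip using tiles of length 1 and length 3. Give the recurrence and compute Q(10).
Condition on the last tile: it has length 1 (leaving a 1×(n-1) strip) or length 3 (leaving a 1×(n-3) strip), so Q(n) = Q(n-1) + Q(n-3) (order-3 linear recurrence).
For 0 ≤ i < 3 only unit tiles fit, so Q(i) = 1.
Iterating the recurrence: Q(3) = 2, Q(4) = 3, Q(5) = 4, Q(6) = 6, Q(7) = 9, Q(8) = 13, Q(9) = 19, Q(10) = 28.

Q(n) = Q(n-1) + Q(n-3), with Q(i) = 1 for 0 ≤ i < 3; Q(10) = 28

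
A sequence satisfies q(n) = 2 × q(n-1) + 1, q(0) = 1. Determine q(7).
Computing step by step:
q(0) = 1
q(1) = 2 × 1 + 1 = 3
q(2) = 2 × 3 + 1 = 7
q(3) = 2 × 7 + 1 = 15
q(4) = 2 × 15 + 1 = 31
q(5) = 2 × 31 + 1 = 63
q(6) = 2 × 63 + 1 = 127
q(7) = 2 × 127 + 1 = 255

255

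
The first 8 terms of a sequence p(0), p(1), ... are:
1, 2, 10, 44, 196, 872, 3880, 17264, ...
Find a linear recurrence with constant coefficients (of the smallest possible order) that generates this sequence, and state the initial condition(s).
Look for the lowest-order linear relation among consecutive terms.
Observation: p(n) - 4·p(n-1) - (2)·p(n-2) = 0 holds for the shown terms, and no order-1 relation p(n) = α·p(n-1) + β fits.
Check at n=3: 4·10 + (2)·2 = 44. ✓

p(n) = 4p(n-1) + 2p(n-2), p(0) = 1, p(1) = 2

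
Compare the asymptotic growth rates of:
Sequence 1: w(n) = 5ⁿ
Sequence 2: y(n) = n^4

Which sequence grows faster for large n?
Comparing growth rates:
Growth-rate hierarchy: log n ≺ any polynomial ≺ any exponential cⁿ (c>1) ≺ n! ≺ nⁿ.
exponential base 5 dominates polynomial degree 4 asymptotically.

w(n) grows faster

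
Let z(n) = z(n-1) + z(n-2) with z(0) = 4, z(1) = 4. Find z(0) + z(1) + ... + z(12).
Computing the sequence terms: 4, 4, 8, 12, 20, 32, 52, 84, 136, 220, 356, 576, 932
Adding these values together:

2436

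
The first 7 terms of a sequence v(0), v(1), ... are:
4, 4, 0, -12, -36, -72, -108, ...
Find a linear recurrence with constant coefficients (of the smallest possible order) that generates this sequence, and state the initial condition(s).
Look for the lowest-order linear relation among consecutive terms.
Observation: v(n) - 3·v(n-1) - (-3)·v(n-2) = 0 holds for the shown terms, and no order-1 relation v(n) = α·v(n-1) + β fits.
Check at n=3: 3·0 + (-3)·4 = -12. ✓

v(n) = 3v(n-1) - 3v(n-2), v(0) = 4, v(1) = 4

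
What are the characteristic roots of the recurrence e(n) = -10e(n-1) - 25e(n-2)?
Substitute e(n) = rⁿ and divide through by rⁿ⁻²: r² + 10r + 25 = 0
Factor: (r + 5)² = 0, so r = -5 (double root).
General solution: e(n) = (A + Bn)·(-5)ⁿ

Characteristic: r² + 10r + 25 = 0, Roots: r = -5 (double root)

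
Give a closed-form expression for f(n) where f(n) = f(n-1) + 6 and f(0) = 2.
Recurrence: f(n) = f(n-1) + 6, initial: f(0) = 2.
Each step adds 6, so f(n) = f(0) + 6n = 6n + 2.

f(n) = 6n + 2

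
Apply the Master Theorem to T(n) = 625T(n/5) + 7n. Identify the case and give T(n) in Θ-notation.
Master Theorem template: T(n) = a·T(n/b) + f(n).
Here: a=625, b=5, f(n)=7n
Compute log_b(a) = log_5(625) = 4.
f(n) = 7n = O(n^(4-ε)) with ε = 3. Case 1: T(n) = Θ(n^log_b(a)) = Θ(n^4).

Case 1: T(n) = Θ(n^4)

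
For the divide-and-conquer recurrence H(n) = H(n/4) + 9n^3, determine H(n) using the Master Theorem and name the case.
Master Theorem template: H(n) = a·H(n/b) + f(n).
Here: a=1, b=4, f(n)=9n^3
Compute log_b(a) = log_4(1) = 0.
f(n) = 9n^3 = Ω(n^(0+ε)) with ε = 3, and the regularity condition holds (a·f(n/b) = (a/b^3)·f(n) with a/b^3 = 4^-3 < 1). Case 3: H(n) = Θ(f(n)) = Θ(n^3).

Case 3: H(n) = Θ(n^3)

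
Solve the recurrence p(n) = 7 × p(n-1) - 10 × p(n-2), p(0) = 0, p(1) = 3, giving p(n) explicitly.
Recurrence: p(n) = 7 × p(n-1) - 10 × p(n-2), initial: p(0) = 0, p(1) = 3.
Characteristic equation: r² - 7r + 10 = 0, which factors as (r - 5)(r - 2) = 0, so r = 5, 2. General solution p(n) = A·5ⁿ + B·2ⁿ. From p(0) = 0: A + B = 0. From p(1) = 3: 5A + 2B = 3. Solving gives A = 1, B = -1.

p(n) = 5ⁿ - 2ⁿ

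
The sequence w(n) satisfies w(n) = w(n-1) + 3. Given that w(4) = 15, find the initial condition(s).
w(4) = w(0) + 4·3, so w(0) = 15 - 12 = 3.

w(0) = 3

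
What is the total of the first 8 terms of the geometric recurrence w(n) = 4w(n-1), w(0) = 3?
Computing the sequence terms: 3, 12, 48, 192, 768, 3072, 12288, 49152
Adding these values together:

65535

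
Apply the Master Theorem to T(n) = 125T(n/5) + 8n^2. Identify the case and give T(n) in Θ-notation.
Master Theorem template: T(n) = a·T(n/b) + f(n).
Here: a=125, b=5, f(n)=8n^2
Compute log_b(a) = log_5(125) = 3.
f(n) = 8n^2 = O(n^(3-ε)) with ε = 1. Case 1: T(n) = Θ(n^log_b(a)) = Θ(n^3).

Case 1: T(n) = Θ(n^3)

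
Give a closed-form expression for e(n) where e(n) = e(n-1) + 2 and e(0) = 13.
Recurrence: e(n) = e(n-1) + 2, initial: e(0) = 13.
Each step adds 2, so e(n) = e(0) + 2n = 2n + 13.

e(n) = 2n + 13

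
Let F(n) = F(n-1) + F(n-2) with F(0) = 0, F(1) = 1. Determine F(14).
Computing the sequence terms:
0, 1, 1, 2, 3, 5, 8, 13, 21, 34, 55, 89, 144, 233, 377

377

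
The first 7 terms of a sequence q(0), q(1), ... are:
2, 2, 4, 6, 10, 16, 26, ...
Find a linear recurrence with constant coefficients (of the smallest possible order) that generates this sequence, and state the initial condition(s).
Look for the lowest-order linear relation among consecutive terms.
Observation: q(n) - 1·q(n-1) - (1)·q(n-2) = 0 holds for the shown terms, and no order-1 relation q(n) = α·q(n-1) + β fits.
Check at n=3: 1·4 + (1)·2 = 6. ✓

q(n) = q(n-1) + q(n-2), q(0) = 2, q(1) = 2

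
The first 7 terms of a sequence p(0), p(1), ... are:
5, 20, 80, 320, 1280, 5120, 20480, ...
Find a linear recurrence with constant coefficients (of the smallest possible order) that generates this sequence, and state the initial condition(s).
Look for the lowest-order linear relation among consecutive terms.
Observation: each term is 4× the previous.
Check at n=2: 4·20 = 80. ✓

p(n) = 4 × p(n-1), p(0) = 5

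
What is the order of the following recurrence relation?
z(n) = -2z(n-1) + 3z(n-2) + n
The order is the largest lag k for which z(n-k) appears. Here the deepest term is z(n-2) (the n term is non-homogeneous and does not affect the order), so the order is 2.

Order 2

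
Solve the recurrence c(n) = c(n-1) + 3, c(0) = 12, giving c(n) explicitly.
Recurrence: c(n) = c(n-1) + 3, initial: c(0) = 12.
Each step adds 3, so c(n) = c(0) + 3n = 3n + 12.

c(n) = 3n + 12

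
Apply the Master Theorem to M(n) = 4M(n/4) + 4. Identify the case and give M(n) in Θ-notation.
Master Theorem template: M(n) = a·M(n/b) + f(n).
Here: a=4, b=4, f(n)=4
Compute log_b(a) = log_4(4) = 1.
f(n) = 4 = O(n^(1-ε)) with ε = 1. Case 1: M(n) = Θ(n^log_b(a)) = Θ(n).

Case 1: M(n) = Θ(n)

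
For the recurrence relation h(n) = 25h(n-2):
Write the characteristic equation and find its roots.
Substitute h(n) = rⁿ and divide through by rⁿ⁻²: r² - 25 = 0
Factor: (r - 5)(r + 5) = 0, so r = 5, -5.
General solution: h(n) = A·5ⁿ + B·(-5)ⁿ

Characteristic: r² - 25 = 0, Roots: r = 5, -5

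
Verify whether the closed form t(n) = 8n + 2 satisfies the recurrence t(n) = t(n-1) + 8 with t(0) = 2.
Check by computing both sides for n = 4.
From the recurrence with t(0) = 2:
  t(0) = 2, t(1) = 10, t(2) = 18, t(3) = 26, t(4) = 34
  so the recurrence gives t(4) = 34.
From the proposed closed form t(n) = 8n + 2:
  t(4) = 34.
Both sides give 34 at n = 4, and the initial condition(s) match, so the closed form is consistent.

Yes, the closed form is correct.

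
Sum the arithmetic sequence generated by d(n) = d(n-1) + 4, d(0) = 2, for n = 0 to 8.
Computing the sequence terms: 2, 6, 10, 14, 18, 22, 26, 30, 34
Adding these values together:

162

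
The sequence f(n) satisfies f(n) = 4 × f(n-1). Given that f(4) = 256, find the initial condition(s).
In general f(n) = 4ⁿ · f(0). At n = 4: f(0) = f(4) / 4^4 = 256 / 256 = 1.

f(0) = 1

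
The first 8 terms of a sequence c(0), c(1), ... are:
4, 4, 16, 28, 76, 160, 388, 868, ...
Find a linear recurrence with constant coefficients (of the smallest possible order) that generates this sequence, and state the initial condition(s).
Look for the lowest-order linear relation among consecutive terms.
Observation: c(n) - 1·c(n-1) - (3)·c(n-2) = 0 holds for the shown terms, and no order-1 relation c(n) = α·c(n-1) + β fits.
Check at n=3: 1·16 + (3)·4 = 28. ✓

c(n) = c(n-1) + 3c(n-2), c(0) = 4, c(1) = 4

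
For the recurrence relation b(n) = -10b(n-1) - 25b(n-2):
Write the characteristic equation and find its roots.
Substitute b(n) = rⁿ and divide through by rⁿ⁻²: r² + 10r + 25 = 0
Factor: (r + 5)² = 0, so r = -5 (double root).
General solution: b(n) = (A + Bn)·(-5)ⁿ

Characteristic: r² + 10r + 25 = 0, Roots: r = -5 (double root)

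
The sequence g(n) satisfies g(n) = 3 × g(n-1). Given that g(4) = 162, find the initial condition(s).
In general g(n) = 3ⁿ · g(0). At n = 4: g(0) = g(4) / 3^4 = 162 / 81 = 2.

g(0) = 2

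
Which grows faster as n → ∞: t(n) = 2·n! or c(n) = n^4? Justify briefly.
Comparing growth rates:
Growth-rate hierarchy: log n ≺ any polynomial ≺ any exponential cⁿ (c>1) ≺ n! ≺ nⁿ.
factorial dominates polynomial degree 4 asymptotically.

t(n) grows faster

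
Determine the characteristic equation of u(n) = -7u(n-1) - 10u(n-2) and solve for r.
Substitute u(n) = rⁿ and divide through by rⁿ⁻²: r² + 7r + 10 = 0
Factor: (r + 5)(r + 2) = 0, so r = -5, -2.
General solution: u(n) = A·(-5)ⁿ + B·(-2)ⁿ

Characteristic: r² + 7r + 10 = 0, Roots: r = -5, -2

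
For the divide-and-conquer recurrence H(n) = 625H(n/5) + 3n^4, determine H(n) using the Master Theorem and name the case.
Master Theorem template: H(n) = a·H(n/b) + f(n).
Here: a=625, b=5, f(n)=3n^4
Compute log_b(a) = log_5(625) = 4.
f(n) = 3n^4 = Θ(n^4). Case 2: H(n) = Θ(n^4 log n).

Case 2: H(n) = Θ(n^4 log n)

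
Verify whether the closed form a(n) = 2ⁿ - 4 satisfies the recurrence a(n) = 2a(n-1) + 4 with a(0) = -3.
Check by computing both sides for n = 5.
From the recurrence with a(0) = -3:
  a(0) = -3, a(1) = -2, a(2) = 0, a(3) = 4, a(4) = 12, a(5) = 28
  so the recurrence gives a(5) = 28.
From the proposed closed form a(n) = 2ⁿ - 4:
  a(5) = 28.
Both sides give 28 at n = 5, and the initial condition(s) match, so the closed form is consistent.

Yes, the closed form is correct.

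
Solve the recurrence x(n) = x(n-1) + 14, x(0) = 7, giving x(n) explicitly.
Recurrence: x(n) = x(n-1) + 14, initial: x(0) = 7.
Each step adds 14, so x(n) = x(0) + 14n = 14n + 7.

x(n) = 14n + 7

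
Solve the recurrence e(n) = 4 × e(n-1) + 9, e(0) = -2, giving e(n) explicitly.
Recurrence: e(n) = 4 × e(n-1) + 9, initial: e(0) = -2.
Try e(n) = A·4ⁿ + C. Substituting: A·4ⁿ + C = 4(A·4ⁿ⁻¹ + C) + 9 = A·4ⁿ + 4C + 9, so C = 4C + 9, giving C = -3. Then e(0) = A - 3 = -2 gives A = 1.

e(n) = 4ⁿ - 3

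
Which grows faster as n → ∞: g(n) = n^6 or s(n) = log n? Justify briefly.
Comparing growth rates:
Growth-rate hierarchy: log n ≺ any polynomial ≺ any exponential cⁿ (c>1) ≺ n! ≺ nⁿ.
polynomial degree 6 dominates logarithmic asymptotically.

g(n) grows faster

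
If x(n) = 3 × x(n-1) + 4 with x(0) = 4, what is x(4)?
Computing step by step:
x(0) = 4
x(1) = 3 × 4 + 4 = 16
x(2) = 3 × 16 + 4 = 52
x(3) = 3 × 52 + 4 = 160
x(4) = 3 × 160 + 4 = 484

484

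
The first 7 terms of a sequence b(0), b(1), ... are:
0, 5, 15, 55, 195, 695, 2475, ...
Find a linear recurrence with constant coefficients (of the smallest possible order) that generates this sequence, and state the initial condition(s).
Look for the lowest-order linear relation among consecutive terms.
Observation: b(n) - 3·b(n-1) - (2)·b(n-2) = 0 holds for the shown terms, and no order-1 relation b(n) = α·b(n-1) + β fits.
Check at n=3: 3·15 + (2)·5 = 55. ✓

b(n) = 3b(n-1) + 2b(n-2), b(0) = 0, b(1) = 5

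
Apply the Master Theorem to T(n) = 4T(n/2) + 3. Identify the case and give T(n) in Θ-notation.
Master Theorem template: T(n) = a·T(n/b) + f(n).
Here: a=4, b=2, f(n)=3
Compute log_b(a) = log_2(4) = 2.
f(n) = 3 = O(n^(2-ε)) with ε = 2. Case 1: T(n) = Θ(n^log_b(a)) = Θ(n^2).

Case 1: T(n) = Θ(n^2)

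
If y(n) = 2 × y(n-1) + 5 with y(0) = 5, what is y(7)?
Computing step by step:
y(0) = 5
y(1) = 2 × 5 + 5 = 15
y(2) = 2 × 15 + 5 = 35
y(3) = 2 × 35 + 5 = 75
y(4) = 2 × 75 + 5 = 155
y(5) = 2 × 155 + 5 = 315
y(6) = 2 × 315 + 5 = 635
y(7) = 2 × 635 + 5 = 1275

1275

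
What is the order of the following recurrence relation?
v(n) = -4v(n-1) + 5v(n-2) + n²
The order is the largest lag k for which v(n-k) appears. Here the deepest term is v(n-2) (the n² term is non-homogeneous and does not affect the order), so the order is 2.

Order 2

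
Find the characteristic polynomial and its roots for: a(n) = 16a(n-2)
Substitute a(n) = rⁿ and divide through by rⁿ⁻²: r² - 16 = 0
Factor: (r + 4)(r - 4) = 0, so r = -4, 4.
General solution: a(n) = A·(-4)ⁿ + B·4ⁿ

Characteristic: r² - 16 = 0, Roots: r = -4, 4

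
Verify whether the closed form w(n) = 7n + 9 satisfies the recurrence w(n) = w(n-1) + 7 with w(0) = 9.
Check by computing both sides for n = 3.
From the recurrence with w(0) = 9:
  w(0) = 9, w(1) = 16, w(2) = 23, w(3) = 30
  so the recurrence gives w(3) = 30.
From the proposed closed form w(n) = 7n + 9:
  w(3) = 30.
Both sides give 30 at n = 3, and the initial condition(s) match, so the closed form is consistent.

Yes, the closed form is correct.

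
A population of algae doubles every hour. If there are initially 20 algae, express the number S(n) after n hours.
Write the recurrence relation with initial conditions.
Each hour multiplies the count by 2, so the count after n hours depends only on the count after n-1 hours: S(n) = 2 × S(n-1). The starting count gives S(0) = 20.
Unrolling n times gives the closed form S(n) = 20 × 2ⁿ.

S(n) = 2 × S(n-1), S(0) = 20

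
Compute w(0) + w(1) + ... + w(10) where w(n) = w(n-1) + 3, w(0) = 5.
Computing the sequence terms: 5, 8, 11, 14, 17, 20, 23, 26, 29, 32, 35
Adding these values together:

220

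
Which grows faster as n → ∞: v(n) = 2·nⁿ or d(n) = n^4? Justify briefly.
Comparing growth rates:
Growth-rate hierarchy: log n ≺ any polynomial ≺ any exponential cⁿ (c>1) ≺ n! ≺ nⁿ.
super-exponential nⁿ dominates polynomial degree 4 asymptotically.

v(n) grows faster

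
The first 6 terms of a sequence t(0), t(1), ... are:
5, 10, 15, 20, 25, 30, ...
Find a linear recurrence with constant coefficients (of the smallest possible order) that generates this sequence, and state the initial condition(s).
Look for the lowest-order linear relation among consecutive terms.
Observation: consecutive differences are constant (= 5).
Check at n=2: 1·10 + 5 = 15. ✓

t(n) = t(n-1) + 5, t(0) = 5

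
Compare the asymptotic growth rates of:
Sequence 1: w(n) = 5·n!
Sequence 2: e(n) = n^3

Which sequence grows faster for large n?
Comparing growth rates:
Growth-rate hierarchy: log n ≺ any polynomial ≺ any exponential cⁿ (c>1) ≺ n! ≺ nⁿ.
factorial dominates polynomial degree 3 asymptotically.

w(n) grows faster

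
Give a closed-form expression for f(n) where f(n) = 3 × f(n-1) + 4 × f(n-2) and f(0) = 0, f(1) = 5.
Recurrence: f(n) = 3 × f(n-1) + 4 × f(n-2), initial: f(0) = 0, f(1) = 5.
Characteristic equation: r² - 3r - 4 = 0, which factors as (r - 4)(r + 1) = 0, so r = 4, -1. General solution f(n) = A·4ⁿ + B·(-1)ⁿ. From f(0) = 0: A + B = 0. From f(1) = 5: 4A - 1B = 5. Solving gives A = 1, B = -1.

f(n) = 4ⁿ - (-1)ⁿ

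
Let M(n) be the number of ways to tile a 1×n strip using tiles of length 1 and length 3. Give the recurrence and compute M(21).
Condition on the last tile: it has length 1 (leaving a 1×(n-1) strip) or length 3 (leaving a 1×(n-3) strip), so M(n) = M(n-1) + M(n-3) (order-3 linear recurrence).
For 0 ≤ i < 3 only unit tiles fit, so M(i) = 1.
Iterating the recurrence: M(3) = 2, M(4) = 3, M(5) = 4, M(6) = 6, M(7) = 9, M(8) = 13, M(9) = 19, M(10) = 28, M(11) = 41, M(12) = 60, M(13) = 88, M(14) = 129, M(15) = 189, M(16) = 277, M(17) = 406, M(18) = 595, M(19) = 872, M(20) = 1278, M(21) = 1873.

M(n) = M(n-1) + M(n-3), with M(i) = 1 for 0 ≤ i < 3; M(21) = 1873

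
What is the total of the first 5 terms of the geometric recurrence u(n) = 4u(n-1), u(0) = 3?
Computing the sequence terms: 3, 12, 48, 192, 768
Adding these values together:

1023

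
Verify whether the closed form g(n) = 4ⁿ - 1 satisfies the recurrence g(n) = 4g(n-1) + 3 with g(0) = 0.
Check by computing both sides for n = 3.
From the recurrence with g(0) = 0:
  g(0) = 0, g(1) = 3, g(2) = 15, g(3) = 63
  so the recurrence gives g(3) = 63.
From the proposed closed form g(n) = 4ⁿ - 1:
  g(3) = 63.
Both sides give 63 at n = 3, and the initial condition(s) match, so the closed form is consistent.

Yes, the closed form is correct.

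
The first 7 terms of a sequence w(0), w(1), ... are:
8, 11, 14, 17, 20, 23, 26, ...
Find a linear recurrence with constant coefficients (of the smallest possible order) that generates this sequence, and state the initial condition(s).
Look for the lowest-order linear relation among consecutive terms.
Observation: consecutive differences are constant (= 3).
Check at n=2: 1·11 + 3 = 14. ✓

w(n) = w(n-1) + 3, w(0) = 8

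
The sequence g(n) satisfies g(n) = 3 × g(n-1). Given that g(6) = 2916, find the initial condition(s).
In general g(n) = 3ⁿ · g(0). At n = 6: g(0) = g(6) / 3^6 = 2916 / 729 = 4.

g(0) = 4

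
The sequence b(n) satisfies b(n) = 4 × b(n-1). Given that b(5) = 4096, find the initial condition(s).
In general b(n) = 4ⁿ · b(0). At n = 5: b(0) = b(5) / 4^5 = 4096 / 1024 = 4.

b(0) = 4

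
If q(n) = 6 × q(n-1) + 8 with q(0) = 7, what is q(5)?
Computing step by step:
q(0) = 7
q(1) = 6 × 7 + 8 = 50
q(2) = 6 × 50 + 8 = 308
q(3) = 6 × 308 + 8 = 1856
q(4) = 6 × 1856 + 8 = 11144
q(5) = 6 × 11144 + 8 = 66872

66872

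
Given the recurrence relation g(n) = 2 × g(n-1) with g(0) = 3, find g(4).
Computing step by step:
g(0) = 3
g(1) = 2 × 3 = 6
g(2) = 2 × 6 = 12
g(3) = 2 × 12 = 24
g(4) = 2 × 24 = 48

48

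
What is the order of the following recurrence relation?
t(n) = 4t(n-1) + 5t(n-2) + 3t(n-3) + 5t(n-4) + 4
The order is the largest lag k for which t(n-k) appears. Here the deepest term is t(n-4) (the 4 term is non-homogeneous and does not affect the order), so the order is 4.

Order 4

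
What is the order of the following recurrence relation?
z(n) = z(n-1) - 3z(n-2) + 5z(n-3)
The order is the largest lag k for which z(n-k) appears. Here the deepest term is z(n-3), so the order is 3.

Order 3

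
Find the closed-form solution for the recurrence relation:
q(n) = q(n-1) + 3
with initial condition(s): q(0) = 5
Recurrence: q(n) = q(n-1) + 3, initial: q(0) = 5.
Each step adds 3, so q(n) = q(0) + 3n = 3n + 5.

q(n) = 3n + 5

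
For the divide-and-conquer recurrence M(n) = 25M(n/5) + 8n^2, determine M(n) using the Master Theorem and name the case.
Master Theorem template: M(n) = a·M(n/b) + f(n).
Here: a=25, b=5, f(n)=8n^2
Compute log_b(a) = log_5(25) = 2.
f(n) = 8n^2 = Θ(n^2). Case 2: M(n) = Θ(n^2 log n).

Case 2: M(n) = Θ(n^2 log n)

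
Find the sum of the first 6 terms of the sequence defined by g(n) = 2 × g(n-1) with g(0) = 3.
Computing the sequence terms: 3, 6, 12, 24, 48, 96
Adding these values together:

189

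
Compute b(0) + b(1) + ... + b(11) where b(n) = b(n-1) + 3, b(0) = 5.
Computing the sequence terms: 5, 8, 11, 14, 17, 20, 23, 26, 29, 32, 35, 38
Adding these values together:

258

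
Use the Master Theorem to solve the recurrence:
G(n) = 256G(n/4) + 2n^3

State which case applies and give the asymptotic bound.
Master Theorem template: G(n) = a·G(n/b) + f(n).
Here: a=256, b=4, f(n)=2n^3
Compute log_b(a) = log_4(256) = 4.
f(n) = 2n^3 = O(n^(4-ε)) with ε = 1. Case 1: G(n) = Θ(n^log_b(a)) = Θ(n^4).

Case 1: G(n) = Θ(n^4)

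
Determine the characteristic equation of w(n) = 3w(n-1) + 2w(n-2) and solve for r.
Substitute w(n) = rⁿ and divide through by rⁿ⁻²: r² - 3r - 2 = 0
Discriminant: 3² + 4·2 = 17, not a perfect square, so by the quadratic formula r = (3 ± √17)/2.
General solution: w(n) = A·r₁ⁿ + B·r₂ⁿ where r₁,r₂ = (3 ± √17)/2

Characteristic: r² - 3r - 2 = 0, Roots: r = (3 ± √17)/2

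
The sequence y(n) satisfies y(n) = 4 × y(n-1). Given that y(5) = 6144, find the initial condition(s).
In general y(n) = 4ⁿ · y(0). At n = 5: y(0) = y(5) / 4^5 = 6144 / 1024 = 6.

y(0) = 6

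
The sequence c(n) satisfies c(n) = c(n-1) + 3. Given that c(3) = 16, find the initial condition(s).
c(3) = c(0) + 3·3, so c(0) = 16 - 9 = 7.

c(0) = 7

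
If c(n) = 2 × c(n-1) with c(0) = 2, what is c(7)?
Computing step by step:
c(0) = 2
c(1) = 2 × 2 = 4
c(2) = 2 × 4 = 8
c(3) = 2 × 8 = 16
c(4) = 2 × 16 = 32
c(5) = 2 × 32 = 64
c(6) = 2 × 64 = 128
c(7) = 2 × 128 = 256

256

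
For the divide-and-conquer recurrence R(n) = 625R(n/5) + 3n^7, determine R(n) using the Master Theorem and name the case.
Master Theorem template: R(n) = a·R(n/b) + f(n).
Here: a=625, b=5, f(n)=3n^7
Compute log_b(a) = log_5(625) = 4.
f(n) = 3n^7 = Ω(n^(4+ε)) with ε = 3, and the regularity condition holds (a·f(n/b) = (a/b^7)·f(n) with a/b^7 = 5^-3 < 1). Case 3: R(n) = Θ(f(n)) = Θ(n^7).

Case 3: R(n) = Θ(n^7)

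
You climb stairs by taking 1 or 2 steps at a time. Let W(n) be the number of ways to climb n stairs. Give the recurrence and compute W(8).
Condition on the size of the last step (1 to 2): before it there were n-1, …, n-2 stairs climbed, and these cases are disjoint, so W(n) = W(n-1) + W(n-2) (Fibonacci-type sequence).
Initial conditions by direct count (compositions of i into parts ≤ 2): W(1) = 1; W(2) = 2.
Iterating the recurrence: W(3) = 3, W(4) = 5, W(5) = 8, W(6) = 13, W(7) = 21, W(8) = 34.

W(n) = W(n-1) + W(n-2), W(1) = 1, W(2) = 2; W(8) = 34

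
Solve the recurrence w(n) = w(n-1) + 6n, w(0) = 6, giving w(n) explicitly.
Recurrence: w(n) = w(n-1) + 6n, initial: w(0) = 6.
Telescoping: w(n) = w(0) + 6·Σᵢ₌₁ⁿ i = 6 + 6·n(n+1)/2.

w(n) = 6·n(n+1)/2 + 6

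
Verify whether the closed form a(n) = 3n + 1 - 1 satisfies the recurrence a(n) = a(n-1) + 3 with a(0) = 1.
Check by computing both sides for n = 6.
From the recurrence with a(0) = 1:
  a(0) = 1, a(1) = 4, a(2) = 7, a(3) = 10, a(4) = 13, a(5) = 16, a(6) = 19
  so the recurrence gives a(6) = 19.
From the proposed closed form a(n) = 3n + 1 - 1:
  a(6) = 18.
The recurrence gives 19 but the closed form gives 18, so the closed form does not satisfy the recurrence.

No, the closed form is incorrect.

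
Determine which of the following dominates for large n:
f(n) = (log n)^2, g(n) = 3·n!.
Comparing growth rates:
Growth-rate hierarchy: log n ≺ any polynomial ≺ any exponential cⁿ (c>1) ≺ n! ≺ nⁿ.
factorial dominates polylogarithmic (log n)^2 asymptotically.

g(n) grows faster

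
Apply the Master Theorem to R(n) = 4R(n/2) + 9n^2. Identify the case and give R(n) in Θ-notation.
Master Theorem template: R(n) = a·R(n/b) + f(n).
Here: a=4, b=2, f(n)=9n^2
Compute log_b(a) = log_2(4) = 2.
f(n) = 9n^2 = Θ(n^2). Case 2: R(n) = Θ(n^2 log n).

Case 2: R(n) = Θ(n^2 log n)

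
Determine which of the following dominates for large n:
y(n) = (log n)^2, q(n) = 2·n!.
Comparing growth rates:
Growth-rate hierarchy: log n ≺ any polynomial ≺ any exponential cⁿ (c>1) ≺ n! ≺ nⁿ.
factorial dominates polylogarithmic (log n)^2 asymptotically.

q(n) grows faster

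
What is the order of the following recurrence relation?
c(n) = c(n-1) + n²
The order is the largest lag k for which c(n-k) appears. Here the deepest term is c(n-1) (the n² term is non-homogeneous and does not affect the order), so the order is 1.

Order 1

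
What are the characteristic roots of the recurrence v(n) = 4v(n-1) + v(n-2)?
Substitute v(n) = rⁿ and divide through by rⁿ⁻²: r² - 4r - 1 = 0
Discriminant: 4² + 4·1 = 20, not a perfect square, so by the quadratic formula r = (4 ± √20)/2.
General solution: v(n) = A·r₁ⁿ + B·r₂ⁿ where r₁,r₂ = (4 ± √20)/2

Characteristic: r² - 4r - 1 = 0, Roots: r = (4 ± √20)/2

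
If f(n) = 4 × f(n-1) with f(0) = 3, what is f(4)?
Computing step by step:
f(0) = 3
f(1) = 4 × 3 = 12
f(2) = 4 × 12 = 48
f(3) = 4 × 48 = 192
f(4) = 4 × 192 = 768

768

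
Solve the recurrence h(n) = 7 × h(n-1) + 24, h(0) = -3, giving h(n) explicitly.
Recurrence: h(n) = 7 × h(n-1) + 24, initial: h(0) = -3.
Try h(n) = A·7ⁿ + C. Substituting: A·7ⁿ + C = 7(A·7ⁿ⁻¹ + C) + 24 = A·7ⁿ + 7C + 24, so C = 7C + 24, giving C = -4. Then h(0) = A - 4 = -3 gives A = 1.

h(n) = 7ⁿ - 4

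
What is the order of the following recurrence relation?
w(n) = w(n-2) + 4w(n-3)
The order is the largest lag k for which w(n-k) appears. Here the deepest term is w(n-3), so the order is 3.

Order 3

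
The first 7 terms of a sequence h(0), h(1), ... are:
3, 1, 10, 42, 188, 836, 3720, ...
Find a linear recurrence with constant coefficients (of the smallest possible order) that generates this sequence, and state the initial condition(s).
Look for the lowest-order linear relation among consecutive terms.
Observation: h(n) - 4·h(n-1) - (2)·h(n-2) = 0 holds for the shown terms, and no order-1 relation h(n) = α·h(n-1) + β fits.
Check at n=3: 4·10 + (2)·1 = 42. ✓

h(n) = 4h(n-1) + 2h(n-2), h(0) = 3, h(1) = 1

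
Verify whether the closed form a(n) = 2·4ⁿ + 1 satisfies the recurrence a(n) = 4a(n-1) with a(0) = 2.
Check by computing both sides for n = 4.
From the recurrence with a(0) = 2:
  a(0) = 2, a(1) = 8, a(2) = 32, a(3) = 128, a(4) = 512
  so the recurrence gives a(4) = 512.
From the proposed closed form a(n) = 2·4ⁿ + 1:
  a(4) = 513.
The recurrence gives 512 but the closed form gives 513, so the closed form does not satisfy the recurrence.

No, the closed form is incorrect.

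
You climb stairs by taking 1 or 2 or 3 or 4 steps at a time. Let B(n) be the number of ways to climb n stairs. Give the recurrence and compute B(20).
Condition on the size of the last step (1 to 4): before it there were n-1, …, n-4 stairs climbed, and these cases are disjoint, so B(n) = B(n-1) + B(n-2) + B(n-3) + B(n-4) (order-4 linear recurrence).
Initial conditions by direct count (compositions of i into parts ≤ 4): B(1) = 1; B(2) = 2; B(3) = 4; B(4) = 8.
Iterating the recurrence: B(5) = 15, B(6) = 29, B(7) = 56, B(8) = 108, B(9) = 208, B(10) = 401, B(11) = 773, B(12) = 1490, B(13) = 2872, B(14) = 5536, B(15) = 10671, B(16) = 20569, B(17) = 39648, B(18) = 76424, B(19) = 147312, B(20) = 283953.

B(n) = B(n-1) + B(n-2) + B(n-3) + B(n-4), B(1) = 1, B(2) = 2, B(3) = 4, B(4) = 8; B(20) = 283953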